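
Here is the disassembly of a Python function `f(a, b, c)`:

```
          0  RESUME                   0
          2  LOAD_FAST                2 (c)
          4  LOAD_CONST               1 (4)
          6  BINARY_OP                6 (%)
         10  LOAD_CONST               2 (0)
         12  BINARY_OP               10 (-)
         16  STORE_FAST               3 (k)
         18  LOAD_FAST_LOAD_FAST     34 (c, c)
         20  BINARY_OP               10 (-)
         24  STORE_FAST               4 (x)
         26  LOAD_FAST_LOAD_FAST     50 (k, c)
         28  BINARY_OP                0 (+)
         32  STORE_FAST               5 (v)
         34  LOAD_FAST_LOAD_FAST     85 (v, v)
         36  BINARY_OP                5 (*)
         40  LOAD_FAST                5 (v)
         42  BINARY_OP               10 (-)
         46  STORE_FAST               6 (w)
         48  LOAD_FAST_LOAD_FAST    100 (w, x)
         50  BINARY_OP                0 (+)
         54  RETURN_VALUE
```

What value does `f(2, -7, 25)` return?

LOAD_FAST c → push 25. Stack: [25]
LOAD_CONST → push 4. Stack: [25, 4]
BINARY_OP % → 25 % 4 = 1. Stack: [1]
LOAD_CONST → push 0. Stack: [1, 0]
BINARY_OP - → 1 - 0 = 1. Stack: [1]
STORE_FAST k → k=1. Stack: []
LOAD_FAST_LOAD_FAST c,c → push 25,25. Stack: [25, 25]
BINARY_OP - → 25 - 25 = 0. Stack: [0]
STORE_FAST x → x=0. Stack: []
LOAD_FAST_LOAD_FAST k,c → push 1,25. Stack: [1, 25]
BINARY_OP + → 1 + 25 = 26. Stack: [26]
STORE_FAST v → v=26. Stack: []
LOAD_FAST_LOAD_FAST v,v → push 26,26. Stack: [26, 26]
BINARY_OP * → 26 * 26 = 676. Stack: [676]
LOAD_FAST v → push 26. Stack: [676, 26]
BINARY_OP - → 676 - 26 = 650. Stack: [650]
STORE_FAST w → w=650. Stack: []
LOAD_FAST_LOAD_FAST w,x → push 650,0. Stack: [650, 0]
BINARY_OP + → 650 + 0 = 650. Stack: [650]
RETURN_VALUE → return 650.

650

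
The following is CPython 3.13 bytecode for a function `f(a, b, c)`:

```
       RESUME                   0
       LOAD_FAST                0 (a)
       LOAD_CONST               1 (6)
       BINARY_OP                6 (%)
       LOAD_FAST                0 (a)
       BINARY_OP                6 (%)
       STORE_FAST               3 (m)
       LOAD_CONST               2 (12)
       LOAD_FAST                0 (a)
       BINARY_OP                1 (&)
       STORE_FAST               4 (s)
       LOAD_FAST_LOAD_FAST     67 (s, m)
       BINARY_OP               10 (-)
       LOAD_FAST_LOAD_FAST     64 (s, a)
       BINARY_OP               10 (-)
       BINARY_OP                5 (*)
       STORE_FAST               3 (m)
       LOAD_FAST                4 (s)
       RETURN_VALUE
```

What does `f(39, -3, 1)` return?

LOAD_FAST a → push 39. Stack: [39]
LOAD_CONST → push 6. Stack: [39, 6]
BINARY_OP % → 39 % 6 = 3. Stack: [3]
LOAD_FAST a → push 39. Stack: [3, 39]
BINARY_OP % → 3 % 39 = 3. Stack: [3]
STORE_FAST m → m=3. Stack: []
LOAD_CONST → push 12. Stack: [12]
LOAD_FAST a → push 39. Stack: [12, 39]
BINARY_OP & → 12 & 39 = 4. Stack: [4]
STORE_FAST s → s=4. Stack: []
LOAD_FAST_LOAD_FAST s,m → push 4,3. Stack: [4, 3]
BINARY_OP - → 4 - 3 = 1. Stack: [1]
LOAD_FAST_LOAD_FAST s,a → push 4,39. Stack: [1, 4, 39]
BINARY_OP - → 4 - 39 = -35. Stack: [1, -35]
BINARY_OP * → 1 * -35 = -35. Stack: [-35]
STORE_FAST m → m=-35. Stack: []
LOAD_FAST s → push 4. Stack: [4]
RETURN_VALUE → return 4.

4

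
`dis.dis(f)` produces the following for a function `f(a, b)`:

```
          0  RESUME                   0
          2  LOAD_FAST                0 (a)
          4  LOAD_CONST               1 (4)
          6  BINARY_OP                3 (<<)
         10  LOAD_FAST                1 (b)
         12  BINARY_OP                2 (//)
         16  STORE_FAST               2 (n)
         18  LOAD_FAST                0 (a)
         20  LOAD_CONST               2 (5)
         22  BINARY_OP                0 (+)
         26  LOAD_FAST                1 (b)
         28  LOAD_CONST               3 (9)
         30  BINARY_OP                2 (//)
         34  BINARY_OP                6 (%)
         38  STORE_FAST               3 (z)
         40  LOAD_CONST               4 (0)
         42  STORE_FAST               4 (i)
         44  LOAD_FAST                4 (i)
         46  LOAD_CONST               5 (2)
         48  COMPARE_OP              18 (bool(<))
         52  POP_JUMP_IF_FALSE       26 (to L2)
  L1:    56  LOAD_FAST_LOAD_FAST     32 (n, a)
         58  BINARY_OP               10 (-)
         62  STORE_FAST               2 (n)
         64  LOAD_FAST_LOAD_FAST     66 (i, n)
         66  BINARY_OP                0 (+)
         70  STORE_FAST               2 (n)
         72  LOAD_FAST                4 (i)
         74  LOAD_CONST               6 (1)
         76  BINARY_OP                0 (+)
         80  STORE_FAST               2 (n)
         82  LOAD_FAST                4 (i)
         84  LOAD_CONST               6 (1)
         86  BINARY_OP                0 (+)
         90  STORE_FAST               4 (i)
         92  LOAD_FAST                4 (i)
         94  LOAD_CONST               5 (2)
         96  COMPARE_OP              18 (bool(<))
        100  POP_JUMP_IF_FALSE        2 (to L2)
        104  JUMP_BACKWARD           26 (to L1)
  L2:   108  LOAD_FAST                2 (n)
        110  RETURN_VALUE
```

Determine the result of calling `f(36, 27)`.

2

LOAD_FAST a → push 36. Stack: [36]
LOAD_CONST → push 4. Stack: [36, 4]
BINARY_OP << → 36 << 4 = 576. Stack: [576]
LOAD_FAST b → push 27. Stack: [576, 27]
BINARY_OP // → 576 // 27 = 21. Stack: [21]
STORE_FAST n → n=21. Stack: []
LOAD_FAST a → push 36. Stack: [36]
LOAD_CONST → push 5. Stack: [36, 5]
BINARY_OP + → 36 + 5 = 41. Stack: [41]
LOAD_FAST b → push 27. Stack: [41, 27]
LOAD_CONST → push 9. Stack: [41, 27, 9]
BINARY_OP // → 27 // 9 = 3. Stack: [41, 3]
BINARY_OP % → 41 % 3 = 2. Stack: [2]
STORE_FAST z → z=2. Stack: []
LOAD_CONST → push 0. Stack: [0]
STORE_FAST i → i=0. Stack: []
LOAD_FAST i → push 0. Stack: [0]
LOAD_CONST → push 2. Stack: [0, 2]
COMPARE_OP bool(<) → 0 vs 2 = True. Stack: [True]
POP_JUMP_IF_FALSE → pop True; no jump. Stack: []
LOAD_FAST_LOAD_FAST n,a → push 21,36. Stack: [21, 36]
BINARY_OP - → 21 - 36 = -15. Stack: [-15]
STORE_FAST n → n=-15. Stack: []
LOAD_FAST_LOAD_FAST i,n → push 0,-15. Stack: [0, -15]
BINARY_OP + → 0 + -15 = -15. Stack: [-15]
STORE_FAST n → n=-15. Stack: []
LOAD_FAST i → push 0. Stack: [0]
LOAD_CONST → push 1. Stack: [0, 1]
BINARY_OP + → 0 + 1 = 1. Stack: [1]
STORE_FAST n → n=1. Stack: []
LOAD_FAST i → push 0. Stack: [0]
LOAD_CONST → push 1. Stack: [0, 1]
BINARY_OP + → 0 + 1 = 1. Stack: [1]
STORE_FAST i → i=1. Stack: []
LOAD_FAST i → push 1. Stack: [1]
LOAD_CONST → push 2. Stack: [1, 2]
COMPARE_OP bool(<) → 1 vs 2 = True. Stack: [True]
POP_JUMP_IF_FALSE → pop True; no jump. Stack: []
LOAD_FAST_LOAD_FAST n,a → push 1,36. Stack: [1, 36]
BINARY_OP - → 1 - 36 = -35. Stack: [-35]
STORE_FAST n → n=-35. Stack: []
LOAD_FAST_LOAD_FAST i,n → push 1,-35. Stack: [1, -35]
BINARY_OP + → 1 + -35 = -34. Stack: [-34]
STORE_FAST n → n=-34. Stack: []
LOAD_FAST i → push 1. Stack: [1]
LOAD_CONST → push 1. Stack: [1, 1]
BINARY_OP + → 1 + 1 = 2. Stack: [2]
STORE_FAST n → n=2. Stack: []
LOAD_FAST i → push 1. Stack: [1]
LOAD_CONST → push 1. Stack: [1, 1]
BINARY_OP + → 1 + 1 = 2. Stack: [2]
STORE_FAST i → i=2. Stack: []
LOAD_FAST i → push 2. Stack: [2]
LOAD_CONST → push 2. Stack: [2, 2]
COMPARE_OP bool(<) → 2 vs 2 = False. Stack: [False]
POP_JUMP_IF_FALSE → pop False; jump. Stack: []
LOAD_FAST n → push 2. Stack: [2]
RETURN_VALUE → return 2.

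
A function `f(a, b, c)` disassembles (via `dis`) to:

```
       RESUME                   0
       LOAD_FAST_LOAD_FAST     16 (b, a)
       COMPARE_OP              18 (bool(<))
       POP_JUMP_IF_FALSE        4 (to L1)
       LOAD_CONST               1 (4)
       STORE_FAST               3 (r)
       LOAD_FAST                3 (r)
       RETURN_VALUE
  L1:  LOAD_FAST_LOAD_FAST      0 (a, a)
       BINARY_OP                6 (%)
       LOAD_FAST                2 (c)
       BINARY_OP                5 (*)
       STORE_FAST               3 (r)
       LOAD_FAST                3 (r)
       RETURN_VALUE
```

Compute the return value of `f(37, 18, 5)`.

LOAD_FAST_LOAD_FAST b,a → push 18,37. Stack: [18, 37]
COMPARE_OP bool(<) → 18 vs 37 = True. Stack: [True]
POP_JUMP_IF_FALSE → pop True; no jump. Stack: []
LOAD_CONST → push 4. Stack: [4]
STORE_FAST r → r=4. Stack: []
LOAD_FAST r → push 4. Stack: [4]
RETURN_VALUE → return 4.

4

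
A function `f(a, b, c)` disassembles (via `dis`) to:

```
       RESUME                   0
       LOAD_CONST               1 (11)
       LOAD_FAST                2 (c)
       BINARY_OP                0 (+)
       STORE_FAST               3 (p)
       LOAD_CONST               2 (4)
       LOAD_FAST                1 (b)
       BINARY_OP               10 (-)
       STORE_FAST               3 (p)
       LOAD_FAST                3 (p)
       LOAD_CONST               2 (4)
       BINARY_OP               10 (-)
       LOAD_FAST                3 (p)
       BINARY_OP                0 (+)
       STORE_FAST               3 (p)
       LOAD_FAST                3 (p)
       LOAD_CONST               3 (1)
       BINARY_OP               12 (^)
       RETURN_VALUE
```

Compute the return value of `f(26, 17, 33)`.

-29

LOAD_CONST → push 11. Stack: [11]
LOAD_FAST c → push 33. Stack: [11, 33]
BINARY_OP + → 11 + 33 = 44. Stack: [44]
STORE_FAST p → p=44. Stack: []
LOAD_CONST → push 4. Stack: [4]
LOAD_FAST b → push 17. Stack: [4, 17]
BINARY_OP - → 4 - 17 = -13. Stack: [-13]
STORE_FAST p → p=-13. Stack: []
LOAD_FAST p → push -13. Stack: [-13]
LOAD_CONST → push 4. Stack: [-13, 4]
BINARY_OP - → -13 - 4 = -17. Stack: [-17]
LOAD_FAST p → push -13. Stack: [-17, -13]
BINARY_OP + → -17 + -13 = -30. Stack: [-30]
STORE_FAST p → p=-30. Stack: []
LOAD_FAST p → push -30. Stack: [-30]
LOAD_CONST → push 1. Stack: [-30, 1]
BINARY_OP ^ → -30 ^ 1 = -29. Stack: [-29]
RETURN_VALUE → return -29.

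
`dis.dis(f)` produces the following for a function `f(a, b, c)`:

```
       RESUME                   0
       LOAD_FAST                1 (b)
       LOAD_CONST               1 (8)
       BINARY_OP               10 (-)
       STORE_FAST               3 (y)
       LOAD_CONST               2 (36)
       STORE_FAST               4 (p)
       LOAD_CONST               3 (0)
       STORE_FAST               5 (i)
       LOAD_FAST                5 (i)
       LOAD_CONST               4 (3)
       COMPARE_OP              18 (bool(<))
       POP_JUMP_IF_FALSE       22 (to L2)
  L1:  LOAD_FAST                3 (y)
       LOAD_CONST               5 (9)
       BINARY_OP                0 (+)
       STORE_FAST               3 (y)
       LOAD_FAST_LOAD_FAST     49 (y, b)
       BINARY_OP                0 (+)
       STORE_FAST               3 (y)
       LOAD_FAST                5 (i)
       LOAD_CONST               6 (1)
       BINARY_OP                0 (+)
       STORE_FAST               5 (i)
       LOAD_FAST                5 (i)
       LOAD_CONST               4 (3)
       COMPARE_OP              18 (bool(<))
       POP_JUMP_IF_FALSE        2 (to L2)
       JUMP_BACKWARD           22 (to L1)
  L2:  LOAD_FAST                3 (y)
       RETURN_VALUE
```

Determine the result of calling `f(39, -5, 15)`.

-1

LOAD_FAST b → push -5. Stack: [-5]
LOAD_CONST → push 8. Stack: [-5, 8]
BINARY_OP - → -5 - 8 = -13. Stack: [-13]
STORE_FAST y → y=-13. Stack: []
LOAD_CONST → push 36. Stack: [36]
STORE_FAST p → p=36. Stack: []
LOAD_CONST → push 0. Stack: [0]
STORE_FAST i → i=0. Stack: []
LOAD_FAST i → push 0. Stack: [0]
LOAD_CONST → push 3. Stack: [0, 3]
COMPARE_OP bool(<) → 0 vs 3 = True. Stack: [True]
POP_JUMP_IF_FALSE → pop True; no jump. Stack: []
LOAD_FAST y → push -13. Stack: [-13]
LOAD_CONST → push 9. Stack: [-13, 9]
BINARY_OP + → -13 + 9 = -4. Stack: [-4]
STORE_FAST y → y=-4. Stack: []
LOAD_FAST_LOAD_FAST y,b → push -4,-5. Stack: [-4, -5]
BINARY_OP + → -4 + -5 = -9. Stack: [-9]
STORE_FAST y → y=-9. Stack: []
LOAD_FAST i → push 0. Stack: [0]
LOAD_CONST → push 1. Stack: [0, 1]
BINARY_OP + → 0 + 1 = 1. Stack: [1]
STORE_FAST i → i=1. Stack: []
LOAD_FAST i → push 1. Stack: [1]
LOAD_CONST → push 3. Stack: [1, 3]
COMPARE_OP bool(<) → 1 vs 3 = True. Stack: [True]
POP_JUMP_IF_FALSE → pop True; no jump. Stack: []
LOAD_FAST y → push -9. Stack: [-9]
LOAD_CONST → push 9. Stack: [-9, 9]
BINARY_OP + → -9 + 9 = 0. Stack: [0]
STORE_FAST y → y=0. Stack: []
LOAD_FAST_LOAD_FAST y,b → push 0,-5. Stack: [0, -5]
BINARY_OP + → 0 + -5 = -5. Stack: [-5]
STORE_FAST y → y=-5. Stack: []
LOAD_FAST i → push 1. Stack: [1]
LOAD_CONST → push 1. Stack: [1, 1]
BINARY_OP + → 1 + 1 = 2. Stack: [2]
STORE_FAST i → i=2. Stack: []
LOAD_FAST i → push 2. Stack: [2]
LOAD_CONST → push 3. Stack: [2, 3]
COMPARE_OP bool(<) → 2 vs 3 = True. Stack: [True]
POP_JUMP_IF_FALSE → pop True; no jump. Stack: []
LOAD_FAST y → push -5. Stack: [-5]
LOAD_CONST → push 9. Stack: [-5, 9]
BINARY_OP + → -5 + 9 = 4. Stack: [4]
STORE_FAST y → y=4. Stack: []
LOAD_FAST_LOAD_FAST y,b → push 4,-5. Stack: [4, -5]
BINARY_OP + → 4 + -5 = -1. Stack: [-1]
STORE_FAST y → y=-1. Stack: []
LOAD_FAST i → push 2. Stack: [2]
LOAD_CONST → push 1. Stack: [2, 1]
BINARY_OP + → 2 + 1 = 3. Stack: [3]
STORE_FAST i → i=3. Stack: []
LOAD_FAST i → push 3. Stack: [3]
LOAD_CONST → push 3. Stack: [3, 3]
COMPARE_OP bool(<) → 3 vs 3 = False. Stack: [False]
POP_JUMP_IF_FALSE → pop False; jump. Stack: []
LOAD_FAST y → push -1. Stack: [-1]
RETURN_VALUE → return -1.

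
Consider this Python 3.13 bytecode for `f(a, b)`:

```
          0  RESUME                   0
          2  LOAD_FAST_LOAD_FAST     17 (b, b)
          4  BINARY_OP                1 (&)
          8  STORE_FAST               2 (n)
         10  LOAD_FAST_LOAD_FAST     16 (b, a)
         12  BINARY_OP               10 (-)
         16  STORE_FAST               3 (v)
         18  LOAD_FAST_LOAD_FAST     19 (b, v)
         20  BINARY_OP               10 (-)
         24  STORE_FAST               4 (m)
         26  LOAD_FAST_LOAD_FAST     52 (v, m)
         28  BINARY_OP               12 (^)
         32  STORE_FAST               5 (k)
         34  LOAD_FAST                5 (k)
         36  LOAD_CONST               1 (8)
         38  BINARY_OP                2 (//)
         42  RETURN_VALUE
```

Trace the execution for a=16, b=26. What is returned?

3

LOAD_FAST_LOAD_FAST b,b → push 26,26. Stack: [26, 26]
BINARY_OP & → 26 & 26 = 26. Stack: [26]
STORE_FAST n → n=26. Stack: []
LOAD_FAST_LOAD_FAST b,a → push 26,16. Stack: [26, 16]
BINARY_OP - → 26 - 16 = 10. Stack: [10]
STORE_FAST v → v=10. Stack: []
LOAD_FAST_LOAD_FAST b,v → push 26,10. Stack: [26, 10]
BINARY_OP - → 26 - 10 = 16. Stack: [16]
STORE_FAST m → m=16. Stack: []
LOAD_FAST_LOAD_FAST v,m → push 10,16. Stack: [10, 16]
BINARY_OP ^ → 10 ^ 16 = 26. Stack: [26]
STORE_FAST k → k=26. Stack: []
LOAD_FAST k → push 26. Stack: [26]
LOAD_CONST → push 8. Stack: [26, 8]
BINARY_OP // → 26 // 8 = 3. Stack: [3]
RETURN_VALUE → return 3.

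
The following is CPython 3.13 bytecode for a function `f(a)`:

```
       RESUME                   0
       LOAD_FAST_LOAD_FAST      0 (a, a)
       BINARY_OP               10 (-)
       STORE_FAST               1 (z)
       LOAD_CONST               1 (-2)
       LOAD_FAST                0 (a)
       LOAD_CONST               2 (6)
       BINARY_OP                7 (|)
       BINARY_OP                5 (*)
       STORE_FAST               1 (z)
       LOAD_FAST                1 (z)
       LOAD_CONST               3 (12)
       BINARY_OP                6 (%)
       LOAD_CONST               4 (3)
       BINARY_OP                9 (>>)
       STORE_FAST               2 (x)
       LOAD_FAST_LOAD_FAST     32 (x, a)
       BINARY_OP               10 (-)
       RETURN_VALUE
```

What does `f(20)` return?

-20

LOAD_FAST_LOAD_FAST a,a → push 20,20. Stack: [20, 20]
BINARY_OP - → 20 - 20 = 0. Stack: [0]
STORE_FAST z → z=0. Stack: []
LOAD_CONST → push -2. Stack: [-2]
LOAD_FAST a → push 20. Stack: [-2, 20]
LOAD_CONST → push 6. Stack: [-2, 20, 6]
BINARY_OP | → 20 | 6 = 22. Stack: [-2, 22]
BINARY_OP * → -2 * 22 = -44. Stack: [-44]
STORE_FAST z → z=-44. Stack: []
LOAD_FAST z → push -44. Stack: [-44]
LOAD_CONST → push 12. Stack: [-44, 12]
BINARY_OP % → -44 % 12 = 4. Stack: [4]
LOAD_CONST → push 3. Stack: [4, 3]
BINARY_OP >> → 4 >> 3 = 0. Stack: [0]
STORE_FAST x → x=0. Stack: []
LOAD_FAST_LOAD_FAST x,a → push 0,20. Stack: [0, 20]
BINARY_OP - → 0 - 20 = -20. Stack: [-20]
RETURN_VALUE → return -20.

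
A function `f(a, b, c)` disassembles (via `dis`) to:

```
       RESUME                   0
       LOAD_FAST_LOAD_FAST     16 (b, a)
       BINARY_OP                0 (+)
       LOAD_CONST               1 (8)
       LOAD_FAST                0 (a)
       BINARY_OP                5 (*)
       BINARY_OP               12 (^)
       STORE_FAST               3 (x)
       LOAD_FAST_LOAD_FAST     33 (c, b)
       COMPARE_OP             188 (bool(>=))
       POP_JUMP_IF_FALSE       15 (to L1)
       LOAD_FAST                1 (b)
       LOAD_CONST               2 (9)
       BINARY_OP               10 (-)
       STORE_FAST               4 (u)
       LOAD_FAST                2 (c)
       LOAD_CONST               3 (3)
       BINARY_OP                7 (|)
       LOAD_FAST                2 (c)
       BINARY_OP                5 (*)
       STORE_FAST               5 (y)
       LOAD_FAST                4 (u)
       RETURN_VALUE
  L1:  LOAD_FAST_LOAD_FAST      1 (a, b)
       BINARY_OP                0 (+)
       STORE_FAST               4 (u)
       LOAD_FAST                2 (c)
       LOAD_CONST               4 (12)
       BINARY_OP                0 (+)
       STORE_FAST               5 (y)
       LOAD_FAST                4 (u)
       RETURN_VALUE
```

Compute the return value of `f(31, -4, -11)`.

LOAD_FAST_LOAD_FAST b,a → push -4,31. Stack: [-4, 31]
BINARY_OP + → -4 + 31 = 27. Stack: [27]
LOAD_CONST → push 8. Stack: [27, 8]
LOAD_FAST a → push 31. Stack: [27, 8, 31]
BINARY_OP * → 8 * 31 = 248. Stack: [27, 248]
BINARY_OP ^ → 27 ^ 248 = 227. Stack: [227]
STORE_FAST x → x=227. Stack: []
LOAD_FAST_LOAD_FAST c,b → push -11,-4. Stack: [-11, -4]
COMPARE_OP bool(>=) → -11 vs -4 = False. Stack: [False]
POP_JUMP_IF_FALSE → pop False; jump. Stack: []
LOAD_FAST_LOAD_FAST a,b → push 31,-4. Stack: [31, -4]
BINARY_OP + → 31 + -4 = 27. Stack: [27]
STORE_FAST u → u=27. Stack: []
LOAD_FAST c → push -11. Stack: [-11]
LOAD_CONST → push 12. Stack: [-11, 12]
BINARY_OP + → -11 + 12 = 1. Stack: [1]
STORE_FAST y → y=1. Stack: []
LOAD_FAST u → push 27. Stack: [27]
RETURN_VALUE → return 27.

27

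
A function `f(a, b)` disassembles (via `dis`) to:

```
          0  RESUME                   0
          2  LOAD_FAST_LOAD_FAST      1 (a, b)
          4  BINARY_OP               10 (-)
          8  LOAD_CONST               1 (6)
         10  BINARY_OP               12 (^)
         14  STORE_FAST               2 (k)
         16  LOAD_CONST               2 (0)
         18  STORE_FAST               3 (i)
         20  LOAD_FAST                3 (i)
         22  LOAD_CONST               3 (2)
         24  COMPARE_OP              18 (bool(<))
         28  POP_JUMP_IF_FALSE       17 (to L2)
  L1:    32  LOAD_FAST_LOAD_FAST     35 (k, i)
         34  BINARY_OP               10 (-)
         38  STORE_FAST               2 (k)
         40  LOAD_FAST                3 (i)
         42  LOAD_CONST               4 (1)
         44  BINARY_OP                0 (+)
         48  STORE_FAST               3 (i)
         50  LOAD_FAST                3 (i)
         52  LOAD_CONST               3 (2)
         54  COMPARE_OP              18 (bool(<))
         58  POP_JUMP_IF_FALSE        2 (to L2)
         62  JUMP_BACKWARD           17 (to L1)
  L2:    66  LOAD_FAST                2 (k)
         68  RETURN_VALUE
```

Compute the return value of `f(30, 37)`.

LOAD_FAST_LOAD_FAST a,b → push 30,37. Stack: [30, 37]
BINARY_OP - → 30 - 37 = -7. Stack: [-7]
LOAD_CONST → push 6. Stack: [-7, 6]
BINARY_OP ^ → -7 ^ 6 = -1. Stack: [-1]
STORE_FAST k → k=-1. Stack: []
LOAD_CONST → push 0. Stack: [0]
STORE_FAST i → i=0. Stack: []
LOAD_FAST i → push 0. Stack: [0]
LOAD_CONST → push 2. Stack: [0, 2]
COMPARE_OP bool(<) → 0 vs 2 = True. Stack: [True]
POP_JUMP_IF_FALSE → pop True; no jump. Stack: []
LOAD_FAST_LOAD_FAST k,i → push -1,0. Stack: [-1, 0]
BINARY_OP - → -1 - 0 = -1. Stack: [-1]
STORE_FAST k → k=-1. Stack: []
LOAD_FAST i → push 0. Stack: [0]
LOAD_CONST → push 1. Stack: [0, 1]
BINARY_OP + → 0 + 1 = 1. Stack: [1]
STORE_FAST i → i=1. Stack: []
LOAD_FAST i → push 1. Stack: [1]
LOAD_CONST → push 2. Stack: [1, 2]
COMPARE_OP bool(<) → 1 vs 2 = True. Stack: [True]
POP_JUMP_IF_FALSE → pop True; no jump. Stack: []
LOAD_FAST_LOAD_FAST k,i → push -1,1. Stack: [-1, 1]
BINARY_OP - → -1 - 1 = -2. Stack: [-2]
STORE_FAST k → k=-2. Stack: []
LOAD_FAST i → push 1. Stack: [1]
LOAD_CONST → push 1. Stack: [1, 1]
BINARY_OP + → 1 + 1 = 2. Stack: [2]
STORE_FAST i → i=2. Stack: []
LOAD_FAST i → push 2. Stack: [2]
LOAD_CONST → push 2. Stack: [2, 2]
COMPARE_OP bool(<) → 2 vs 2 = False. Stack: [False]
POP_JUMP_IF_FALSE → pop False; jump. Stack: []
LOAD_FAST k → push -2. Stack: [-2]
RETURN_VALUE → return -2.

-2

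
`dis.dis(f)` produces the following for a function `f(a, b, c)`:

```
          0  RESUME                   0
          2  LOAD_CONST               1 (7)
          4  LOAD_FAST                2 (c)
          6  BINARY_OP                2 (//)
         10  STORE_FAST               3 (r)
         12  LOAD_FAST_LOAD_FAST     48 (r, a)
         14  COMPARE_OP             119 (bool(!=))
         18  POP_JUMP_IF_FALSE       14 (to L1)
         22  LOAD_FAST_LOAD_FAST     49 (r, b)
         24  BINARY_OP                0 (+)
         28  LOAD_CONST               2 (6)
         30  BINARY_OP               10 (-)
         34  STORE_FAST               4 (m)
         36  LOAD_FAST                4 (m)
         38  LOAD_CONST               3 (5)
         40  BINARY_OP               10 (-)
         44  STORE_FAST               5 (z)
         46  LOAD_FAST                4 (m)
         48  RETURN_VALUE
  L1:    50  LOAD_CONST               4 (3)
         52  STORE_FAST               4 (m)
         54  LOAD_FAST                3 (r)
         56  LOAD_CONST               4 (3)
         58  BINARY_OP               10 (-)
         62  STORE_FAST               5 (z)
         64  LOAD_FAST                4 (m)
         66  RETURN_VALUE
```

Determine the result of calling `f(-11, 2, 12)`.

LOAD_CONST → push 7. Stack: [7]
LOAD_FAST c → push 12. Stack: [7, 12]
BINARY_OP // → 7 // 12 = 0. Stack: [0]
STORE_FAST r → r=0. Stack: []
LOAD_FAST_LOAD_FAST r,a → push 0,-11. Stack: [0, -11]
COMPARE_OP bool(!=) → 0 vs -11 = True. Stack: [True]
POP_JUMP_IF_FALSE → pop True; no jump. Stack: []
LOAD_FAST_LOAD_FAST r,b → push 0,2. Stack: [0, 2]
BINARY_OP + → 0 + 2 = 2. Stack: [2]
LOAD_CONST → push 6. Stack: [2, 6]
BINARY_OP - → 2 - 6 = -4. Stack: [-4]
STORE_FAST m → m=-4. Stack: []
LOAD_FAST m → push -4. Stack: [-4]
LOAD_CONST → push 5. Stack: [-4, 5]
BINARY_OP - → -4 - 5 = -9. Stack: [-9]
STORE_FAST z → z=-9. Stack: []
LOAD_FAST m → push -4. Stack: [-4]
RETURN_VALUE → return -4.

-4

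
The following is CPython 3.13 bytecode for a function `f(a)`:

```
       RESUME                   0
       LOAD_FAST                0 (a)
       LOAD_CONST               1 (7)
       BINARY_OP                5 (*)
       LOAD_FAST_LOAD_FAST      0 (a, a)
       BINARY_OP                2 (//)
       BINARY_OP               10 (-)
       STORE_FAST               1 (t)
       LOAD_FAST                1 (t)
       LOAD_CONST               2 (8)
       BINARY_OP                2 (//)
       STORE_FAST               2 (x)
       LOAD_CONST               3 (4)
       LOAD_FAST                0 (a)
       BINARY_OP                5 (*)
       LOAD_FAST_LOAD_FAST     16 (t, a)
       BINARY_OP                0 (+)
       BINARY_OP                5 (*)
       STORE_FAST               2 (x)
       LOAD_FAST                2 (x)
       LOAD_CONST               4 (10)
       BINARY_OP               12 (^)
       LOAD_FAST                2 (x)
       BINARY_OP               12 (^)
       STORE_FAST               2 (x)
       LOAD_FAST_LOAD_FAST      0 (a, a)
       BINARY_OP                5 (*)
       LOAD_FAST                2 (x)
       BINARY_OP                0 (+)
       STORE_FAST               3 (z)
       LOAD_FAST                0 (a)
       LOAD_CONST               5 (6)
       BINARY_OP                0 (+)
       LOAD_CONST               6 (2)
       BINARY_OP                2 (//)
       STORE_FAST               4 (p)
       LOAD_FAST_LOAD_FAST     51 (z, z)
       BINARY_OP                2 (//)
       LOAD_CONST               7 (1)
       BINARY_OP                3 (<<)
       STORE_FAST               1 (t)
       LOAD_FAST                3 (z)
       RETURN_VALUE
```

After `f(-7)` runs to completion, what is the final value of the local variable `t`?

2

LOAD_FAST a → push -7. Stack: [-7]
LOAD_CONST → push 7. Stack: [-7, 7]
BINARY_OP * → -7 * 7 = -49. Stack: [-49]
LOAD_FAST_LOAD_FAST a,a → push -7,-7. Stack: [-49, -7, -7]
BINARY_OP // → -7 // -7 = 1. Stack: [-49, 1]
BINARY_OP - → -49 - 1 = -50. Stack: [-50]
STORE_FAST t → t=-50. Stack: []
LOAD_FAST t → push -50. Stack: [-50]
LOAD_CONST → push 8. Stack: [-50, 8]
BINARY_OP // → -50 // 8 = -7. Stack: [-7]
STORE_FAST x → x=-7. Stack: []
LOAD_CONST → push 4. Stack: [4]
LOAD_FAST a → push -7. Stack: [4, -7]
BINARY_OP * → 4 * -7 = -28. Stack: [-28]
LOAD_FAST_LOAD_FAST t,a → push -50,-7. Stack: [-28, -50, -7]
BINARY_OP + → -50 + -7 = -57. Stack: [-28, -57]
BINARY_OP * → -28 * -57 = 1596. Stack: [1596]
STORE_FAST x → x=1596. Stack: []
LOAD_FAST x → push 1596. Stack: [1596]
LOAD_CONST → push 10. Stack: [1596, 10]
BINARY_OP ^ → 1596 ^ 10 = 1590. Stack: [1590]
LOAD_FAST x → push 1596. Stack: [1590, 1596]
BINARY_OP ^ → 1590 ^ 1596 = 10. Stack: [10]
STORE_FAST x → x=10. Stack: []
LOAD_FAST_LOAD_FAST a,a → push -7,-7. Stack: [-7, -7]
BINARY_OP * → -7 * -7 = 49. Stack: [49]
LOAD_FAST x → push 10. Stack: [49, 10]
BINARY_OP + → 49 + 10 = 59. Stack: [59]
STORE_FAST z → z=59. Stack: []
LOAD_FAST a → push -7. Stack: [-7]
LOAD_CONST → push 6. Stack: [-7, 6]
BINARY_OP + → -7 + 6 = -1. Stack: [-1]
LOAD_CONST → push 2. Stack: [-1, 2]
BINARY_OP // → -1 // 2 = -1. Stack: [-1]
STORE_FAST p → p=-1. Stack: []
LOAD_FAST_LOAD_FAST z,z → push 59,59. Stack: [59, 59]
BINARY_OP // → 59 // 59 = 1. Stack: [1]
LOAD_CONST → push 1. Stack: [1, 1]
BINARY_OP << → 1 << 1 = 2. Stack: [2]
STORE_FAST t → t=2. Stack: []
LOAD_FAST z → push 59. Stack: [59]
RETURN_VALUE → return 59.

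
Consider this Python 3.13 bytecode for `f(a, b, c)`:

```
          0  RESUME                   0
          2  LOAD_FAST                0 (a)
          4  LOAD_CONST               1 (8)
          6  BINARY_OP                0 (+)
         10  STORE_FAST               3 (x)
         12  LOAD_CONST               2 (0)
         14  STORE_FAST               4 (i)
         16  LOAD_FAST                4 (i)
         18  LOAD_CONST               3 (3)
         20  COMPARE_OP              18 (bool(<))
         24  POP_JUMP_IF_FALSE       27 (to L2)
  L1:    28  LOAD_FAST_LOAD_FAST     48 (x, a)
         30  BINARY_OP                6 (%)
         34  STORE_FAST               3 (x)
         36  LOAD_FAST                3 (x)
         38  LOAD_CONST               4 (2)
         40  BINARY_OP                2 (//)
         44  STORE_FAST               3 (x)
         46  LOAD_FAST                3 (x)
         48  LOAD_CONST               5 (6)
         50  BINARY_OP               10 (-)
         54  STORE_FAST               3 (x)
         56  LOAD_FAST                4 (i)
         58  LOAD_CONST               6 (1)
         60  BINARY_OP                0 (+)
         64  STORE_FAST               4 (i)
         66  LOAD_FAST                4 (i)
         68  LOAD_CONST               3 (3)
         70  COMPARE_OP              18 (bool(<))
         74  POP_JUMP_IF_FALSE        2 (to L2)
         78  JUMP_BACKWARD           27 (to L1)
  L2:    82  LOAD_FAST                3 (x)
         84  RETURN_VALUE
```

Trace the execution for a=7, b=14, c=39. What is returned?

-6

LOAD_FAST a → push 7
LOAD_CONST → push 8
BINARY_OP + → 7 + 8 = 15
STORE_FAST x → x=15
LOAD_CONST → push 0
STORE_FAST i → i=0
LOAD_FAST i → push 0
LOAD_CONST → push 3
COMPARE_OP bool(<) → 0 vs 3 = True
POP_JUMP_IF_FALSE → pop True; no jump
LOAD_FAST_LOAD_FAST x,a → push 15,7
BINARY_OP % → 15 % 7 = 1
STORE_FAST x → x=1
LOAD_FAST x → push 1
LOAD_CONST → push 2
BINARY_OP // → 1 // 2 = 0
STORE_FAST x → x=0
LOAD_FAST x → push 0
LOAD_CONST → push 6
BINARY_OP - → 0 - 6 = -6
STORE_FAST x → x=-6
LOAD_FAST i → push 0
LOAD_CONST → push 1
BINARY_OP + → 0 + 1 = 1
STORE_FAST i → i=1
LOAD_FAST i → push 1
LOAD_CONST → push 3
COMPARE_OP bool(<) → 1 vs 3 = True
POP_JUMP_IF_FALSE → pop True; no jump
LOAD_FAST_LOAD_FAST x,a → push -6,7
BINARY_OP % → -6 % 7 = 1
STORE_FAST x → x=1
LOAD_FAST x → push 1
LOAD_CONST → push 2
BINARY_OP // → 1 // 2 = 0
STORE_FAST x → x=0
LOAD_FAST x → push 0
LOAD_CONST → push 6
BINARY_OP - → 0 - 6 = -6
STORE_FAST x → x=-6
LOAD_FAST i → push 1
LOAD_CONST → push 1
BINARY_OP + → 1 + 1 = 2
STORE_FAST i → i=2
LOAD_FAST i → push 2
LOAD_CONST → push 3
COMPARE_OP bool(<) → 2 vs 3 = True
POP_JUMP_IF_FALSE → pop True; no jump
LOAD_FAST_LOAD_FAST x,a → push -6,7
BINARY_OP % → -6 % 7 = 1
STORE_FAST x → x=1
LOAD_FAST x → push 1
LOAD_CONST → push 2
BINARY_OP // → 1 // 2 = 0
STORE_FAST x → x=0
LOAD_FAST x → push 0
LOAD_CONST → push 6
BINARY_OP - → 0 - 6 = -6
STORE_FAST x → x=-6
LOAD_FAST i → push 2
LOAD_CONST → push 1
BINARY_OP + → 2 + 1 = 3
STORE_FAST i → i=3
LOAD_FAST i → push 3
LOAD_CONST → push 3
COMPARE_OP bool(<) → 3 vs 3 = False
POP_JUMP_IF_FALSE → pop False; jump
LOAD_FAST x → push -6
RETURN_VALUE → return -6.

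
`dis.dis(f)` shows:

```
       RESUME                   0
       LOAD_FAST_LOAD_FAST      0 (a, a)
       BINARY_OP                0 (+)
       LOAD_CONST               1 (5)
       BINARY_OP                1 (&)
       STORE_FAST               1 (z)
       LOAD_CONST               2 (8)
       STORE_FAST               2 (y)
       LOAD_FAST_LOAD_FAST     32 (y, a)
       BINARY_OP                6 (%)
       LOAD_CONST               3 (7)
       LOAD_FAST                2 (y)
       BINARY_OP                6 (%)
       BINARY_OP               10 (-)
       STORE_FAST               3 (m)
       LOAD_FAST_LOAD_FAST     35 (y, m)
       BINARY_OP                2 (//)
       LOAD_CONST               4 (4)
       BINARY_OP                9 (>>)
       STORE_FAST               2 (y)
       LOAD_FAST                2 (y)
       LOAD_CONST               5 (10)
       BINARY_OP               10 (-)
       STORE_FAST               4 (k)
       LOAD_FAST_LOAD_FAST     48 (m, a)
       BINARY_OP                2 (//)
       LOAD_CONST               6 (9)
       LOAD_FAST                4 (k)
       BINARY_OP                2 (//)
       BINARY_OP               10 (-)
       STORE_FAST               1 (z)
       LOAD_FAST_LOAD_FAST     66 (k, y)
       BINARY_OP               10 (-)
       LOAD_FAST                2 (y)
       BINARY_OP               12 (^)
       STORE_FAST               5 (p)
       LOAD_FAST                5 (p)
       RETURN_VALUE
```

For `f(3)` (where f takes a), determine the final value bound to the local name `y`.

-1

LOAD_FAST_LOAD_FAST a,a → push 3,3. Stack: [3, 3]
BINARY_OP + → 3 + 3 = 6. Stack: [6]
LOAD_CONST → push 5. Stack: [6, 5]
BINARY_OP & → 6 & 5 = 4. Stack: [4]
STORE_FAST z → z=4. Stack: []
LOAD_CONST → push 8. Stack: [8]
STORE_FAST y → y=8. Stack: []
LOAD_FAST_LOAD_FAST y,a → push 8,3. Stack: [8, 3]
BINARY_OP % → 8 % 3 = 2. Stack: [2]
LOAD_CONST → push 7. Stack: [2, 7]
LOAD_FAST y → push 8. Stack: [2, 7, 8]
BINARY_OP % → 7 % 8 = 7. Stack: [2, 7]
BINARY_OP - → 2 - 7 = -5. Stack: [-5]
STORE_FAST m → m=-5. Stack: []
LOAD_FAST_LOAD_FAST y,m → push 8,-5. Stack: [8, -5]
BINARY_OP // → 8 // -5 = -2. Stack: [-2]
LOAD_CONST → push 4. Stack: [-2, 4]
BINARY_OP >> → -2 >> 4 = -1. Stack: [-1]
STORE_FAST y → y=-1. Stack: []
LOAD_FAST y → push -1. Stack: [-1]
LOAD_CONST → push 10. Stack: [-1, 10]
BINARY_OP - → -1 - 10 = -11. Stack: [-11]
STORE_FAST k → k=-11. Stack: []
LOAD_FAST_LOAD_FAST m,a → push -5,3. Stack: [-5, 3]
BINARY_OP // → -5 // 3 = -2. Stack: [-2]
LOAD_CONST → push 9. Stack: [-2, 9]
LOAD_FAST k → push -11. Stack: [-2, 9, -11]
BINARY_OP // → 9 // -11 = -1. Stack: [-2, -1]
BINARY_OP - → -2 - -1 = -1. Stack: [-1]
STORE_FAST z → z=-1. Stack: []
LOAD_FAST_LOAD_FAST k,y → push -11,-1. Stack: [-11, -1]
BINARY_OP - → -11 - -1 = -10. Stack: [-10]
LOAD_FAST y → push -1. Stack: [-10, -1]
BINARY_OP ^ → -10 ^ -1 = 9. Stack: [9]
STORE_FAST p → p=9. Stack: []
LOAD_FAST p → push 9. Stack: [9]
RETURN_VALUE → return 9.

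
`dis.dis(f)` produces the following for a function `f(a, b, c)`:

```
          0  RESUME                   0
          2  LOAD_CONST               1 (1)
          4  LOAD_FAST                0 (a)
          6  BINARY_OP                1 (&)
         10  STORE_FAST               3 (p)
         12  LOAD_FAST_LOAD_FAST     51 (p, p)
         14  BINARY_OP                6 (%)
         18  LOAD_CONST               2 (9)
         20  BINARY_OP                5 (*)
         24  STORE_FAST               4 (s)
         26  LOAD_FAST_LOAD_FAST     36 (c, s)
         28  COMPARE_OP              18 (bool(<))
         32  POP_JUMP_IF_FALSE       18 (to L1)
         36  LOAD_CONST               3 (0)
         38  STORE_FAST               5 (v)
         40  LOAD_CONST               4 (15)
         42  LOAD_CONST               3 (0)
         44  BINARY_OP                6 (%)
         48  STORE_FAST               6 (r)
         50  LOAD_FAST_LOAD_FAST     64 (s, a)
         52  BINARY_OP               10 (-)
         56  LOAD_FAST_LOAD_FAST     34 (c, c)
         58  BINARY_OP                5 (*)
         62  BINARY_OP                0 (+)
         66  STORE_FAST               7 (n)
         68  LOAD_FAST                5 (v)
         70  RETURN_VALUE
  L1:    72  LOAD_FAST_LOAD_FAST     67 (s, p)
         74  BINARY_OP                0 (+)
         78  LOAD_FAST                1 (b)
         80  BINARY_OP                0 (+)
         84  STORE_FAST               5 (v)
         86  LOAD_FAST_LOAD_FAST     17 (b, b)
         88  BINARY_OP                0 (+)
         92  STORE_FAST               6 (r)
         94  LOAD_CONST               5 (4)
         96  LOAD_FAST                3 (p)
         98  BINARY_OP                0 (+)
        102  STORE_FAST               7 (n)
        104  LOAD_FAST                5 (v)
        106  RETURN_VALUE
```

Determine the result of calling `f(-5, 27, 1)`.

28

LOAD_CONST → push 1. Stack: [1]
LOAD_FAST a → push -5. Stack: [1, -5]
BINARY_OP & → 1 & -5 = 1. Stack: [1]
STORE_FAST p → p=1. Stack: []
LOAD_FAST_LOAD_FAST p,p → push 1,1. Stack: [1, 1]
BINARY_OP % → 1 % 1 = 0. Stack: [0]
LOAD_CONST → push 9. Stack: [0, 9]
BINARY_OP * → 0 * 9 = 0. Stack: [0]
STORE_FAST s → s=0. Stack: []
LOAD_FAST_LOAD_FAST c,s → push 1,0. Stack: [1, 0]
COMPARE_OP bool(<) → 1 vs 0 = False. Stack: [False]
POP_JUMP_IF_FALSE → pop False; jump. Stack: []
LOAD_FAST_LOAD_FAST s,p → push 0,1. Stack: [0, 1]
BINARY_OP + → 0 + 1 = 1. Stack: [1]
LOAD_FAST b → push 27. Stack: [1, 27]
BINARY_OP + → 1 + 27 = 28. Stack: [28]
STORE_FAST v → v=28. Stack: []
LOAD_FAST_LOAD_FAST b,b → push 27,27. Stack: [27, 27]
BINARY_OP + → 27 + 27 = 54. Stack: [54]
STORE_FAST r → r=54. Stack: []
LOAD_CONST → push 4. Stack: [4]
LOAD_FAST p → push 1. Stack: [4, 1]
BINARY_OP + → 4 + 1 = 5. Stack: [5]
STORE_FAST n → n=5. Stack: []
LOAD_FAST v → push 28. Stack: [28]
RETURN_VALUE → return 28.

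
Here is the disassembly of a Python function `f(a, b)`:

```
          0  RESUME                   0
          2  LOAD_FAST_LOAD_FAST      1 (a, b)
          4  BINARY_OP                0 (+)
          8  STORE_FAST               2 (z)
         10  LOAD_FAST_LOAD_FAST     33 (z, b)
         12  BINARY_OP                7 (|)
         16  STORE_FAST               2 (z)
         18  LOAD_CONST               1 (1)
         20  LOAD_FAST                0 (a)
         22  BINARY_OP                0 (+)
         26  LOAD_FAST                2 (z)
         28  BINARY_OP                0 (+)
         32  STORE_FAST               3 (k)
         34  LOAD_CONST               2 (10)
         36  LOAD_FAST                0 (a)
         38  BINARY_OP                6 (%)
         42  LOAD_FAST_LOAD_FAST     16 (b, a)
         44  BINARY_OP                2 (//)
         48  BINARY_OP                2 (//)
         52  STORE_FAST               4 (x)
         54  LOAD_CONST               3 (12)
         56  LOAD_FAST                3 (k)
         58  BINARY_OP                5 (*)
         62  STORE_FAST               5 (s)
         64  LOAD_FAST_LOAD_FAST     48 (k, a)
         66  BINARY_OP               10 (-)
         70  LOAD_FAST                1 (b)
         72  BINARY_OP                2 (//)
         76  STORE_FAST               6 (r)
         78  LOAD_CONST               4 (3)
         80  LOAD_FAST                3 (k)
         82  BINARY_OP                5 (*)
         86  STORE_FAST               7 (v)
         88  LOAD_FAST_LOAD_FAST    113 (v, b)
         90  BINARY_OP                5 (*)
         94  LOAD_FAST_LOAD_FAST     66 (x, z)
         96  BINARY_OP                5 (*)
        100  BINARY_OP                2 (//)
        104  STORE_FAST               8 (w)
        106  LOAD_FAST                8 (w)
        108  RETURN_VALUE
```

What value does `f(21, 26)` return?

LOAD_FAST_LOAD_FAST a,b → push 21,26. Stack: [21, 26]
BINARY_OP + → 21 + 26 = 47. Stack: [47]
STORE_FAST z → z=47. Stack: []
LOAD_FAST_LOAD_FAST z,b → push 47,26. Stack: [47, 26]
BINARY_OP | → 47 | 26 = 63. Stack: [63]
STORE_FAST z → z=63. Stack: []
LOAD_CONST → push 1. Stack: [1]
LOAD_FAST a → push 21. Stack: [1, 21]
BINARY_OP + → 1 + 21 = 22. Stack: [22]
LOAD_FAST z → push 63. Stack: [22, 63]
BINARY_OP + → 22 + 63 = 85. Stack: [85]
STORE_FAST k → k=85. Stack: []
LOAD_CONST → push 10. Stack: [10]
LOAD_FAST a → push 21. Stack: [10, 21]
BINARY_OP % → 10 % 21 = 10. Stack: [10]
LOAD_FAST_LOAD_FAST b,a → push 26,21. Stack: [10, 26, 21]
BINARY_OP // → 26 // 21 = 1. Stack: [10, 1]
BINARY_OP // → 10 // 1 = 10. Stack: [10]
STORE_FAST x → x=10. Stack: []
LOAD_CONST → push 12. Stack: [12]
LOAD_FAST k → push 85. Stack: [12, 85]
BINARY_OP * → 12 * 85 = 1020. Stack: [1020]
STORE_FAST s → s=1020. Stack: []
LOAD_FAST_LOAD_FAST k,a → push 85,21. Stack: [85, 21]
BINARY_OP - → 85 - 21 = 64. Stack: [64]
LOAD_FAST b → push 26. Stack: [64, 26]
BINARY_OP // → 64 // 26 = 2. Stack: [2]
STORE_FAST r → r=2. Stack: []
LOAD_CONST → push 3. Stack: [3]
LOAD_FAST k → push 85. Stack: [3, 85]
BINARY_OP * → 3 * 85 = 255. Stack: [255]
STORE_FAST v → v=255. Stack: []
LOAD_FAST_LOAD_FAST v,b → push 255,26. Stack: [255, 26]
BINARY_OP * → 255 * 26 = 6630. Stack: [6630]
LOAD_FAST_LOAD_FAST x,z → push 10,63. Stack: [6630, 10, 63]
BINARY_OP * → 10 * 63 = 630. Stack: [6630, 630]
BINARY_OP // → 6630 // 630 = 10. Stack: [10]
STORE_FAST w → w=10. Stack: []
LOAD_FAST w → push 10. Stack: [10]
RETURN_VALUE → return 10.

10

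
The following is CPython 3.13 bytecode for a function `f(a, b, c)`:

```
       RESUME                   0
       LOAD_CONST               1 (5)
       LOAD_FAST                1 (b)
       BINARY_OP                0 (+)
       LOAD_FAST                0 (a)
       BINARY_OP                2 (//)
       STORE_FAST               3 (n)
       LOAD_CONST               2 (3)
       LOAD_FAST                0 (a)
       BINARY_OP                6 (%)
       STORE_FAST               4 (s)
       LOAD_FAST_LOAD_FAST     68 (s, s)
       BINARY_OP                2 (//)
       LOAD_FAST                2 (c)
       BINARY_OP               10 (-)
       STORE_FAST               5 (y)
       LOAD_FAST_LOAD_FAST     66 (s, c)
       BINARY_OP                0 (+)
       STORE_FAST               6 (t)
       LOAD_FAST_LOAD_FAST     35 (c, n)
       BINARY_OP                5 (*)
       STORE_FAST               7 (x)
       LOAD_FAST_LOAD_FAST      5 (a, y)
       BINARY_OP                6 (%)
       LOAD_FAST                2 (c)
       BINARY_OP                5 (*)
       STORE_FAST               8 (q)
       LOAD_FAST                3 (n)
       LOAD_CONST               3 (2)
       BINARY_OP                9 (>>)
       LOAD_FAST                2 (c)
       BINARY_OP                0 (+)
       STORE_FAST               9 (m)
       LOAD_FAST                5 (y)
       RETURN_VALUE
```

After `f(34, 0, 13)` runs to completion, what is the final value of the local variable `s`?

3

LOAD_CONST → push 5. Stack: [5]
LOAD_FAST b → push 0. Stack: [5, 0]
BINARY_OP + → 5 + 0 = 5. Stack: [5]
LOAD_FAST a → push 34. Stack: [5, 34]
BINARY_OP // → 5 // 34 = 0. Stack: [0]
STORE_FAST n → n=0. Stack: []
LOAD_CONST → push 3. Stack: [3]
LOAD_FAST a → push 34. Stack: [3, 34]
BINARY_OP % → 3 % 34 = 3. Stack: [3]
STORE_FAST s → s=3. Stack: []
LOAD_FAST_LOAD_FAST s,s → push 3,3. Stack: [3, 3]
BINARY_OP // → 3 // 3 = 1. Stack: [1]
LOAD_FAST c → push 13. Stack: [1, 13]
BINARY_OP - → 1 - 13 = -12. Stack: [-12]
STORE_FAST y → y=-12. Stack: []
LOAD_FAST_LOAD_FAST s,c → push 3,13. Stack: [3, 13]
BINARY_OP + → 3 + 13 = 16. Stack: [16]
STORE_FAST t → t=16. Stack: []
LOAD_FAST_LOAD_FAST c,n → push 13,0. Stack: [13, 0]
BINARY_OP * → 13 * 0 = 0. Stack: [0]
STORE_FAST x → x=0. Stack: []
LOAD_FAST_LOAD_FAST a,y → push 34,-12. Stack: [34, -12]
BINARY_OP % → 34 % -12 = -2. Stack: [-2]
LOAD_FAST c → push 13. Stack: [-2, 13]
BINARY_OP * → -2 * 13 = -26. Stack: [-26]
STORE_FAST q → q=-26. Stack: []
LOAD_FAST n → push 0. Stack: [0]
LOAD_CONST → push 2. Stack: [0, 2]
BINARY_OP >> → 0 >> 2 = 0. Stack: [0]
LOAD_FAST c → push 13. Stack: [0, 13]
BINARY_OP + → 0 + 13 = 13. Stack: [13]
STORE_FAST m → m=13. Stack: []
LOAD_FAST y → push -12. Stack: [-12]
RETURN_VALUE → return -12.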